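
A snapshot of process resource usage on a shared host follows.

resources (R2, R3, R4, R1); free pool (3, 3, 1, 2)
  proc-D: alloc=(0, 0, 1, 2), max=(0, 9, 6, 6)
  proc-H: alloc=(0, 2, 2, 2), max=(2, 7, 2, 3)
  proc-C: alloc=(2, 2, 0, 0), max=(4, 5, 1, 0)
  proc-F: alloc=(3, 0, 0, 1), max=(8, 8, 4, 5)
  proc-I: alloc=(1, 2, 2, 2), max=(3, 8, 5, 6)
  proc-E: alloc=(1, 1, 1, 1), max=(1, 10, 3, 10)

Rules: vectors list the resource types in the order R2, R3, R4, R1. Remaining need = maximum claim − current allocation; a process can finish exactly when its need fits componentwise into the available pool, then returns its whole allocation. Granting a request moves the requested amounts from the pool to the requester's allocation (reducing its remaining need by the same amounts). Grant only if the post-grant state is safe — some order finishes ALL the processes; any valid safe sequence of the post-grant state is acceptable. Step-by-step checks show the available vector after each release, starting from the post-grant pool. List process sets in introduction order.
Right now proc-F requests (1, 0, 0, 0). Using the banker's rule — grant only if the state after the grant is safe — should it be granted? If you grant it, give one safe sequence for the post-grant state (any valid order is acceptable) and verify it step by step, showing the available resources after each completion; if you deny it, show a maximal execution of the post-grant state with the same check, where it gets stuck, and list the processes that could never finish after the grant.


GRANT — the state after the grant stays safe, e.g. via proc-C, proc-H, proc-I, proc-D, proc-F, proc-E.
Key observation: after the grant the pool drops to (2, 3, 1, 2), which still lets proc-C finish first and unwind the rest.
Check on the post-grant state, step by step:
  pool = (2, 3, 1, 2)
  proc-C needs (2, 3, 1, 0) <= (2, 3, 1, 2) -> finishes; pool += (2, 2, 0, 0) = (4, 5, 1, 2)
  proc-H needs (2, 5, 0, 1) <= (4, 5, 1, 2) -> finishes; pool += (0, 2, 2, 2) = (4, 7, 3, 4)
  proc-I needs (2, 6, 3, 4) <= (4, 7, 3, 4) -> finishes; pool += (1, 2, 2, 2) = (5, 9, 5, 6)
  proc-D needs (0, 9, 5, 4) <= (5, 9, 5, 6) -> finishes; pool += (0, 0, 1, 2) = (5, 9, 6, 8)
  proc-F needs (4, 8, 4, 4) <= (5, 9, 6, 8) -> finishes; pool += (4, 0, 0, 1) = (9, 9, 6, 9)
  proc-E needs (0, 9, 2, 9) <= (9, 9, 6, 9) -> finishes; pool += (1, 1, 1, 1) = (10, 10, 7, 10)


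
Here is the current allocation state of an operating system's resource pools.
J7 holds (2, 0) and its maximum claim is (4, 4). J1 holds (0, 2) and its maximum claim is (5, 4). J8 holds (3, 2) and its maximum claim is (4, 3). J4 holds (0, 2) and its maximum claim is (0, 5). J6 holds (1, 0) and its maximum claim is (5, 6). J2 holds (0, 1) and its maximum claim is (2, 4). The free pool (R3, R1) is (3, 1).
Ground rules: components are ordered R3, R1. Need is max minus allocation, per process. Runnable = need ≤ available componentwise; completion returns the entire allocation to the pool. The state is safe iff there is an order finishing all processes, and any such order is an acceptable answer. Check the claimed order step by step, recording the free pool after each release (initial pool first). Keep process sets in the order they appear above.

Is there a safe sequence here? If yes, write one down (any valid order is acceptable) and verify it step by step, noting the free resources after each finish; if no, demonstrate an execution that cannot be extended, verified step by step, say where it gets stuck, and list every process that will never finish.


SAFE — a valid safe sequence is J8, J2, J4, J7, J1, J6.
Key observation: J8 marks the first exact bind of the order: its need (1, 1) fits the free (3, 1) with zero slack on a requested resource.
Verifying each step:
  pool = (3, 1)
  J8: need (1, 1) fits (3, 1); releases (3, 2), pool now (6, 3)
  J2: need (2, 3) fits (6, 3); releases (0, 1), pool now (6, 4)
  J4: need (0, 3) fits (6, 4); releases (0, 2), pool now (6, 6)
  J7: need (2, 4) fits (6, 6); releases (2, 0), pool now (8, 6)
  J1: need (5, 2) fits (8, 6); releases (0, 2), pool now (8, 8)
  J6: need (4, 6) fits (8, 8); releases (1, 0), pool now (9, 8)


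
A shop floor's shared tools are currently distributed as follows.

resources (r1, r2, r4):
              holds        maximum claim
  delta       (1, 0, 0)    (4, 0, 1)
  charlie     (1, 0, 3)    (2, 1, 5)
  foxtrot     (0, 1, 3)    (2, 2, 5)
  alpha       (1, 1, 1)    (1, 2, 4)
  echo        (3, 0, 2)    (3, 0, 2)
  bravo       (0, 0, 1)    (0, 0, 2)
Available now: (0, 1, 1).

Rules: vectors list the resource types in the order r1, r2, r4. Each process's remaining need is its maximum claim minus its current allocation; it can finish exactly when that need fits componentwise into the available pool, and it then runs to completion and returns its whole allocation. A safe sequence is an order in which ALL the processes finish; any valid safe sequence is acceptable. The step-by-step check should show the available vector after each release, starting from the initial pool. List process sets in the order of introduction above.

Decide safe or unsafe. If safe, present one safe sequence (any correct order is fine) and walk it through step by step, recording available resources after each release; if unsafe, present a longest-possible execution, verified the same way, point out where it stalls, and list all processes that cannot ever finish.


The state is SAFE; one workable sequence: echo, foxtrot, alpha, charlie, delta, bravo.
Key observation: reading the order forward, foxtrot is the first process whose need (2, 1, 2) meets the free pool (3, 1, 3) exactly on a resource it requests.
Walking it through:
  pool = (0, 1, 1)
  run echo (needs (0, 0, 0), free (0, 1, 1)); after release of (3, 0, 2) the pool is (3, 1, 3)
  run foxtrot (needs (2, 1, 2), free (3, 1, 3)); after release of (0, 1, 3) the pool is (3, 2, 6)
  run alpha (needs (0, 1, 3), free (3, 2, 6)); after release of (1, 1, 1) the pool is (4, 3, 7)
  run charlie (needs (1, 1, 2), free (4, 3, 7)); after release of (1, 0, 3) the pool is (5, 3, 10)
  run delta (needs (3, 0, 1), free (5, 3, 10)); after release of (1, 0, 0) the pool is (6, 3, 10)
  run bravo (needs (0, 0, 1), free (6, 3, 10)); after release of (0, 0, 1) the pool is (6, 3, 11)


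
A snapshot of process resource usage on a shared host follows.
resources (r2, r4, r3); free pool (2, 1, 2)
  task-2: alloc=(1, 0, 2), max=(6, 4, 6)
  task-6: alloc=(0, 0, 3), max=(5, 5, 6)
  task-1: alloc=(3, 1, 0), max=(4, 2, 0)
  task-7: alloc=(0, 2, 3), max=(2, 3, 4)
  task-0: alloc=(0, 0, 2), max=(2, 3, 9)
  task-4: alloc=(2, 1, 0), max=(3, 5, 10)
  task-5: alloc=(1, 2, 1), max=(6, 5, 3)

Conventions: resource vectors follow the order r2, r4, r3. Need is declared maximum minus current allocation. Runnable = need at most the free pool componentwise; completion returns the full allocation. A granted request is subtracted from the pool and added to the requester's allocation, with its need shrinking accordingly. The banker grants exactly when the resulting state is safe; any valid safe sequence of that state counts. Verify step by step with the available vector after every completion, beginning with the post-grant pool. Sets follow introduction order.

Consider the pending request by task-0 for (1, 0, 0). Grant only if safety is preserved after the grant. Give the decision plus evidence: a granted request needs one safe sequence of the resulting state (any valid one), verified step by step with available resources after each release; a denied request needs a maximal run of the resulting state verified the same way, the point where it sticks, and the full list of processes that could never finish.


DENY. Granting would leave the state unsafe.
Key observation: after task-1, task-7 the pool peaks at (4, 4, 5), and each blocked process is short somewhere: task-2 on r2; task-6 on r2, r4; task-0 on r3; task-4 on r3; task-5 on r2.
Pretend the grant happened; the run task-1, task-7 goes as far as possible. Step-by-step check:
  pool = (1, 1, 2)
  run task-1 (needs (1, 1, 0), free (1, 1, 2)); after release of (3, 1, 0) the pool is (4, 2, 2)
  run task-7 (needs (2, 1, 1), free (4, 2, 2)); after release of (0, 2, 3) the pool is (4, 4, 5)
  task-2 cannot run: need (5, 4, 4) vs free (4, 4, 5) (insufficient r2)
  task-6 cannot run: need (5, 5, 3) vs free (4, 4, 5) (insufficient r2 and r4)
  task-0 cannot run: need (1, 3, 7) vs free (4, 4, 5) (insufficient r3)
  task-4 cannot run: need (1, 4, 10) vs free (4, 4, 5) (insufficient r3)
  task-5 cannot run: need (5, 3, 2) vs free (4, 4, 5) (insufficient r2)
Post-grant, the permanently blocked set is task-2, task-6, task-0, task-4 and task-5.


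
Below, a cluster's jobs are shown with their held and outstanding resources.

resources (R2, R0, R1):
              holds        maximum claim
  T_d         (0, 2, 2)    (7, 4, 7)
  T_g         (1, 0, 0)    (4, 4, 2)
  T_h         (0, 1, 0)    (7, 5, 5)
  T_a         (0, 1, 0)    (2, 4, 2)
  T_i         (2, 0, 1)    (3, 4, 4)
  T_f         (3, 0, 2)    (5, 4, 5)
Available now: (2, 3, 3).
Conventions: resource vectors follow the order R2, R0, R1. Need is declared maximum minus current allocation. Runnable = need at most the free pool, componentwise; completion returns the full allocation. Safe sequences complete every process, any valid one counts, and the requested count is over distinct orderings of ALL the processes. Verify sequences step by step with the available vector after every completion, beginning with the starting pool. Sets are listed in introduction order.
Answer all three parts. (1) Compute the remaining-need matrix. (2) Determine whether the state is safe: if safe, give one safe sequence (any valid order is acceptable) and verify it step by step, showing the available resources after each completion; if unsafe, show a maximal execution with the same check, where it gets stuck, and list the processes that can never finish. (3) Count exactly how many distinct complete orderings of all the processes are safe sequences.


(1) Outstanding need per process (order R2, R0, R1):
  T_d: (7, 2, 5)
  T_g: (3, 4, 2)
  T_h: (7, 4, 5)
  T_a: (2, 3, 2)
  T_i: (1, 4, 3)
  T_f: (2, 4, 3)
(2) SAFE — a valid safe sequence is T_a, T_i, T_g, T_f, T_d, T_h.
Key observation: T_a is the earliest step where a requested resource binds exactly: need (2, 3, 2), pool (2, 3, 3) at its turn.
Check, step by step:
  pool = (2, 3, 3)
  T_a: need (2, 3, 2) fits (2, 3, 3); releases (0, 1, 0), pool now (2, 4, 3)
  T_i: need (1, 4, 3) fits (2, 4, 3); releases (2, 0, 1), pool now (4, 4, 4)
  T_g: need (3, 4, 2) fits (4, 4, 4); releases (1, 0, 0), pool now (5, 4, 4)
  T_f: need (2, 4, 3) fits (5, 4, 4); releases (3, 0, 2), pool now (8, 4, 6)
  T_d: need (7, 2, 5) fits (8, 4, 6); releases (0, 2, 2), pool now (8, 6, 8)
  T_h: need (7, 4, 5) fits (8, 6, 8); releases (0, 1, 0), pool now (8, 7, 8)
(3) Precisely 16 of the possible complete orderings are safe sequences.


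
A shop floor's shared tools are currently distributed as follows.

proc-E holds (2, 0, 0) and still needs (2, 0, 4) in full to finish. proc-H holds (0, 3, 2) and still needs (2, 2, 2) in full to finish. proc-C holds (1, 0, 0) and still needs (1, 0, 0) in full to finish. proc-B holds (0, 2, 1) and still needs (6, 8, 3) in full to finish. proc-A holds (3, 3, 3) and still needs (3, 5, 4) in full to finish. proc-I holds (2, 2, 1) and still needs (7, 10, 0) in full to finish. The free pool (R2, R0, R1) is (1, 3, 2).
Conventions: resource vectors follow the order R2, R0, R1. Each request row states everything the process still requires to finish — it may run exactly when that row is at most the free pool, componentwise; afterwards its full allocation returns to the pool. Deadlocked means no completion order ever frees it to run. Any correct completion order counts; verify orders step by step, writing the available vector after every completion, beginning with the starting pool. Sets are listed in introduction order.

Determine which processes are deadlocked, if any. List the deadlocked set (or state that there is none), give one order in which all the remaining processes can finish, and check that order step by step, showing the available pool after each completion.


No process is deadlocked.
Key observation: beginning at proc-C, releases accumulate fast enough that every process eventually fits.
A valid finishing order for the others: proc-C, proc-H, proc-E, proc-A, proc-B, proc-I. Step-by-step check:
  pool = (1, 3, 2)
  proc-C needs (1, 0, 0) <= (1, 3, 2) -> finishes; pool += (1, 0, 0) = (2, 3, 2)
  proc-H needs (2, 2, 2) <= (2, 3, 2) -> finishes; pool += (0, 3, 2) = (2, 6, 4)
  proc-E needs (2, 0, 4) <= (2, 6, 4) -> finishes; pool += (2, 0, 0) = (4, 6, 4)
  proc-A needs (3, 5, 4) <= (4, 6, 4) -> finishes; pool += (3, 3, 3) = (7, 9, 7)
  proc-B needs (6, 8, 3) <= (7, 9, 7) -> finishes; pool += (0, 2, 1) = (7, 11, 8)
  proc-I needs (7, 10, 0) <= (7, 11, 8) -> finishes; pool += (2, 2, 1) = (9, 13, 9)


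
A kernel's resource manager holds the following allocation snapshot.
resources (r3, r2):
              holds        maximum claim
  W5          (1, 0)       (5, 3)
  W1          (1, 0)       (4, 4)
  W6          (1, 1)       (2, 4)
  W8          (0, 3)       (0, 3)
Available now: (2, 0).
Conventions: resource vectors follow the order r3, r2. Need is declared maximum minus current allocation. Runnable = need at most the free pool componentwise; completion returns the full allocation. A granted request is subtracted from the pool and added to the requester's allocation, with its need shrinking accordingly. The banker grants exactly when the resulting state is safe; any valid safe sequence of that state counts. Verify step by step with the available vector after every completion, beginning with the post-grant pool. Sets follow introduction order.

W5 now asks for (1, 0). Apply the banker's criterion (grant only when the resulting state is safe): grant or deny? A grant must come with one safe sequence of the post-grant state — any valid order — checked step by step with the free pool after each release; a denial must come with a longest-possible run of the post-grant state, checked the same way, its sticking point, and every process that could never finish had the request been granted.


DENY. Granting would leave the state unsafe.
Key observation: after W8, W6 complete, (2, 4) is the best the pool ever gets, yet each leftover process wants more r3.
On the post-grant state, W8, W6 is a maximal run — nothing extends it. Check, step by step:
  pool = (1, 0)
  W8 needs (0, 0) <= (1, 0) -> finishes; pool += (0, 3) = (1, 3)
  W6 needs (1, 3) <= (1, 3) -> finishes; pool += (1, 1) = (2, 4)
  W5 cannot run: need (3, 3) vs free (2, 4) (insufficient r3)
  W1 cannot run: need (3, 4) vs free (2, 4) (insufficient r3)
Post-grant, the permanently blocked set is W5 and W1.


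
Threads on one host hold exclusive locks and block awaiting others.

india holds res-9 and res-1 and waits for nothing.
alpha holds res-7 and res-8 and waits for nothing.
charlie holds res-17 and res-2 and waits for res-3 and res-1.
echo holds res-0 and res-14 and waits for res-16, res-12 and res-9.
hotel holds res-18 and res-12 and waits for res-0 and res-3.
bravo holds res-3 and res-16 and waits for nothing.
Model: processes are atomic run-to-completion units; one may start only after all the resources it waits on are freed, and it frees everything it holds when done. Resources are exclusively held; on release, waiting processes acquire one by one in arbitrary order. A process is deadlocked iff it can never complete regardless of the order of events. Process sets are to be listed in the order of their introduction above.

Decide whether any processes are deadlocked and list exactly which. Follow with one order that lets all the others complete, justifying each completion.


Deadlocked: echo and hotel.
Key observation: the wait chain closes on itself along echo -> hotel -> echo; no other process is dragged down with it.
One completion order for the rest: india, alpha, bravo, charlie.
Check, step by step:
  run india (it waits on nothing); releases res-9 and res-1
  run alpha (it waits on nothing); releases res-7 and res-8
  run bravo (it waits on nothing); releases res-3 and res-16
  charlie waits on res-3 and res-1 — all released -> runs and releases res-17 and res-2


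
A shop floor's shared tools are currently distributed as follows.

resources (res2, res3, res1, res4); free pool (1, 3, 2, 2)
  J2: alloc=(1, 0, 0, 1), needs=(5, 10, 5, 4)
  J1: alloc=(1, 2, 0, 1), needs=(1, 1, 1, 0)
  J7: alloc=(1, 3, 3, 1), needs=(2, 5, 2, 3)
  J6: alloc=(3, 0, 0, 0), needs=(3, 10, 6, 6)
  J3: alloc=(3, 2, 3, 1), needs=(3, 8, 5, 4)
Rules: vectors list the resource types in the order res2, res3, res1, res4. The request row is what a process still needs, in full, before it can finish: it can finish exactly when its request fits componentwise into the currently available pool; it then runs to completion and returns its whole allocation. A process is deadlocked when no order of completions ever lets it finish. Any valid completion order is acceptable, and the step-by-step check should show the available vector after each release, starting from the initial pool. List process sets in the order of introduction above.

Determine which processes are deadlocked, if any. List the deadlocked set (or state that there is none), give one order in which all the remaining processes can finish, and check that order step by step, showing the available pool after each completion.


Nothing here is deadlocked.
Key observation: J1 can run right away; the returned allocation unlocks the remaining processes in turn.
A valid finishing order for the others: J1, J7, J3, J2, J6. Verifying each step:
  pool = (1, 3, 2, 2)
  J1: need (1, 1, 1, 0) fits (1, 3, 2, 2); releases (1, 2, 0, 1), pool now (2, 5, 2, 3)
  J7: need (2, 5, 2, 3) fits (2, 5, 2, 3); releases (1, 3, 3, 1), pool now (3, 8, 5, 4)
  J3: need (3, 8, 5, 4) fits (3, 8, 5, 4); releases (3, 2, 3, 1), pool now (6, 10, 8, 5)
  J2: need (5, 10, 5, 4) fits (6, 10, 8, 5); releases (1, 0, 0, 1), pool now (7, 10, 8, 6)
  J6: need (3, 10, 6, 6) fits (7, 10, 8, 6); releases (3, 0, 0, 0), pool now (10, 10, 8, 6)


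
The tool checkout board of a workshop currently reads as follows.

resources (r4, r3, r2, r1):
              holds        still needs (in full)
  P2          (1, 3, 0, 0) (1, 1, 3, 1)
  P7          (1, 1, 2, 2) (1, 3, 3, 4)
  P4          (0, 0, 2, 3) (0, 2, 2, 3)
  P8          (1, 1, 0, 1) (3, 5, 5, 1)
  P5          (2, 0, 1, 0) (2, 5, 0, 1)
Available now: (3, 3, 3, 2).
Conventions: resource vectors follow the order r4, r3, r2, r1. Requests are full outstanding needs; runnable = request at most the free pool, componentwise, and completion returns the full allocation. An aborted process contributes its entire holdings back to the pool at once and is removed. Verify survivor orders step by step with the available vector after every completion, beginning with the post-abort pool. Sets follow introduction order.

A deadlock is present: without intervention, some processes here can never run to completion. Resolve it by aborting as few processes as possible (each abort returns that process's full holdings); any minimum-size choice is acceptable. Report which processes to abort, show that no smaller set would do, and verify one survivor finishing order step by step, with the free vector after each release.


Minimum abort set: P8.
Key observation: the returned (1, 1, 0, 1) from P8 is what brings P4 — unrunnable before, under any order — into play at step 1.
Minimality: the empty abort set fails — the state is deadlocked as it stands.
The survivors complete as P4, P2, P5, P7. Step-by-step check (starting from the post-abort pool):
  pool = (4, 4, 3, 3)
  run P4 (needs (0, 2, 2, 3), free (4, 4, 3, 3)); after release of (0, 0, 2, 3) the pool is (4, 4, 5, 6)
  run P2 (needs (1, 1, 3, 1), free (4, 4, 5, 6)); after release of (1, 3, 0, 0) the pool is (5, 7, 5, 6)
  run P5 (needs (2, 5, 0, 1), free (5, 7, 5, 6)); after release of (2, 0, 1, 0) the pool is (7, 7, 6, 6)
  run P7 (needs (1, 3, 3, 4), free (7, 7, 6, 6)); after release of (1, 1, 2, 2) the pool is (8, 8, 8, 8)


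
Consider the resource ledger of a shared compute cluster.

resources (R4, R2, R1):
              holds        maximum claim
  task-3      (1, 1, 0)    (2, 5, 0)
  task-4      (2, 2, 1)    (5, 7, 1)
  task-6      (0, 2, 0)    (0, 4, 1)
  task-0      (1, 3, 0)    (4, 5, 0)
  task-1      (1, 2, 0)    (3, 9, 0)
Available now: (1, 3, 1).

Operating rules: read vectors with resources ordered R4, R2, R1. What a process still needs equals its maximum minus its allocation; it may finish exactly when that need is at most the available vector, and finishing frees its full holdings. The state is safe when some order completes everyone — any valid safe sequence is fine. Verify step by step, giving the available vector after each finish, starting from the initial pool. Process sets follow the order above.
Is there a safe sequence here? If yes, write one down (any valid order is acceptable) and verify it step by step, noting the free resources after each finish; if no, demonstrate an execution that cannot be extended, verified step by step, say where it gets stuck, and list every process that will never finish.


UNSAFE — no complete ordering exists.
Key observation: after task-6, task-3 the pool peaks at (2, 6, 1), and each blocked process is short somewhere: task-4 on R4; task-0 on R4; task-1 on R2.
A maximal execution: task-6, task-3 — then nothing else fits. Step-by-step check:
  pool = (1, 3, 1)
  run task-6 (needs (0, 2, 1), free (1, 3, 1)); after release of (0, 2, 0) the pool is (1, 5, 1)
  run task-3 (needs (1, 4, 0), free (1, 5, 1)); after release of (1, 1, 0) the pool is (2, 6, 1)
  task-4 cannot run: need (3, 5, 0) vs free (2, 6, 1) (insufficient R4)
  task-0 cannot run: need (3, 2, 0) vs free (2, 6, 1) (insufficient R4)
  task-1 cannot run: need (2, 7, 0) vs free (2, 6, 1) (insufficient R2)
Permanently blocked: task-4, task-0 and task-1.


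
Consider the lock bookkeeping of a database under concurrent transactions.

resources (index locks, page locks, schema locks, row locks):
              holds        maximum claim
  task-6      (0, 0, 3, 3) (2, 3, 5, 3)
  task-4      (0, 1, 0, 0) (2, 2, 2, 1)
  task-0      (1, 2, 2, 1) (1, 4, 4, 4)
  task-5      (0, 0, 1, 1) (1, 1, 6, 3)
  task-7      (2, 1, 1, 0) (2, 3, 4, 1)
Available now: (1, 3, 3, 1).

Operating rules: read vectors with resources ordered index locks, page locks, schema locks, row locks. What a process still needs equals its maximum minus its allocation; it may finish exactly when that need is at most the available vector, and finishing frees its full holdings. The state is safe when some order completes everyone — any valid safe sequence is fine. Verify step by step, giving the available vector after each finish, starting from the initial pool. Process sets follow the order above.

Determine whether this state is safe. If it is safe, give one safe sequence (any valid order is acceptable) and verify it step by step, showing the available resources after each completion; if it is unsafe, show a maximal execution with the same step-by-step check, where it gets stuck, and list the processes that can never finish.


SAFE, for example via the order task-7, task-6, task-0, task-4, task-5.
Key observation: at task-7 the run first touches a limit — (0, 2, 3, 1) against (1, 3, 3, 1), exact on a resource it actually requests.
Check, step by step:
  pool = (1, 3, 3, 1)
  task-7 needs (0, 2, 3, 1) <= (1, 3, 3, 1) -> finishes; pool += (2, 1, 1, 0) = (3, 4, 4, 1)
  task-6 needs (2, 3, 2, 0) <= (3, 4, 4, 1) -> finishes; pool += (0, 0, 3, 3) = (3, 4, 7, 4)
  task-0 needs (0, 2, 2, 3) <= (3, 4, 7, 4) -> finishes; pool += (1, 2, 2, 1) = (4, 6, 9, 5)
  task-4 needs (2, 1, 2, 1) <= (4, 6, 9, 5) -> finishes; pool += (0, 1, 0, 0) = (4, 7, 9, 5)
  task-5 needs (1, 1, 5, 2) <= (4, 7, 9, 5) -> finishes; pool += (0, 0, 1, 1) = (4, 7, 10, 6)


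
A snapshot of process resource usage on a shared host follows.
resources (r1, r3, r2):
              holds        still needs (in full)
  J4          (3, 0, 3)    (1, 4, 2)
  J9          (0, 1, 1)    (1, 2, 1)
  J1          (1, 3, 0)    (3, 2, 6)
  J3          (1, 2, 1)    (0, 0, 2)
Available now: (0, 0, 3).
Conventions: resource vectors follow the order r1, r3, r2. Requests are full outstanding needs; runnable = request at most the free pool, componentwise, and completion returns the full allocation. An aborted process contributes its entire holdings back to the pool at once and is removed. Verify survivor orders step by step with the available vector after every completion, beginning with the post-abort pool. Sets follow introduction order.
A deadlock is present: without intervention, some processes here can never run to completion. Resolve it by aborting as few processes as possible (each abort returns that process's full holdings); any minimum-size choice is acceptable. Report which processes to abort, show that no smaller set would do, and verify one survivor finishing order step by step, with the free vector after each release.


Abort J1.
Key observation: the returned (1, 3, 0) from J1 is what brings J4 — unrunnable before, under any order — into play at step 2.
Minimality: the empty abort set fails — the state is deadlocked as it stands.
Survivors finish in the order: J9, J4, J3. Check, step by step (pool after the aborts first):
  pool = (1, 3, 3)
  J9: need (1, 2, 1) fits (1, 3, 3); releases (0, 1, 1), pool now (1, 4, 4)
  J4: need (1, 4, 2) fits (1, 4, 4); releases (3, 0, 3), pool now (4, 4, 7)
  J3: need (0, 0, 2) fits (4, 4, 7); releases (1, 2, 1), pool now (5, 6, 8)


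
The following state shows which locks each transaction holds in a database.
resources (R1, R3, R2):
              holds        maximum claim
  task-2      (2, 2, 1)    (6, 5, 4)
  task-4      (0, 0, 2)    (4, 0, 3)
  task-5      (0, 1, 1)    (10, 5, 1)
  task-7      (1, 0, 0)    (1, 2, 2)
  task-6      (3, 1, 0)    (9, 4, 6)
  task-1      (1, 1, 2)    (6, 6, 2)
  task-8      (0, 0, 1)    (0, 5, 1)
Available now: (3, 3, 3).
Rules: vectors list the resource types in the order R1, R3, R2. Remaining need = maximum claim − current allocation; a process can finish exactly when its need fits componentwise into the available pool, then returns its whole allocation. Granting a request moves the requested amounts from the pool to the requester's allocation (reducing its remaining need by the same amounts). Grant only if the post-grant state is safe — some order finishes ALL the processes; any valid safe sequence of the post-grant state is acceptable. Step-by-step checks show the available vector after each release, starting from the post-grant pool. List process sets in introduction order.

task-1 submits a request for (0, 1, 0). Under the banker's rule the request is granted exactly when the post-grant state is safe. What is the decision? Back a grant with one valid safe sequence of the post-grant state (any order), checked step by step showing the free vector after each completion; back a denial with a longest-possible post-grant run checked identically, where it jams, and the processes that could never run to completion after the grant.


DENY. Granting would leave the state unsafe.
Key observation: even finishing task-7, task-4 leaves just (4, 2, 5) free — too little R3 for any of the remaining processes.
After a pretend grant, a maximal execution: task-7, task-4 — then nothing else fits. Walking it through:
  pool = (3, 2, 3)
  run task-7 (needs (0, 2, 2), free (3, 2, 3)); after release of (1, 0, 0) the pool is (4, 2, 3)
  run task-4 (needs (4, 0, 1), free (4, 2, 3)); after release of (0, 0, 2) the pool is (4, 2, 5)
  task-2 cannot run: need (4, 3, 3) vs free (4, 2, 5) (insufficient R3)
  task-5 cannot run: need (10, 4, 0) vs free (4, 2, 5) (insufficient R1 and R3)
  task-6 cannot run: need (6, 3, 6) vs free (4, 2, 5) (insufficient R1, R3 and R2)
  task-1 cannot run: need (5, 4, 0) vs free (4, 2, 5) (insufficient R1 and R3)
  task-8 cannot run: need (0, 5, 0) vs free (4, 2, 5) (insufficient R3)
Processes that could never finish after the grant: task-2, task-5, task-6, task-1 and task-8.


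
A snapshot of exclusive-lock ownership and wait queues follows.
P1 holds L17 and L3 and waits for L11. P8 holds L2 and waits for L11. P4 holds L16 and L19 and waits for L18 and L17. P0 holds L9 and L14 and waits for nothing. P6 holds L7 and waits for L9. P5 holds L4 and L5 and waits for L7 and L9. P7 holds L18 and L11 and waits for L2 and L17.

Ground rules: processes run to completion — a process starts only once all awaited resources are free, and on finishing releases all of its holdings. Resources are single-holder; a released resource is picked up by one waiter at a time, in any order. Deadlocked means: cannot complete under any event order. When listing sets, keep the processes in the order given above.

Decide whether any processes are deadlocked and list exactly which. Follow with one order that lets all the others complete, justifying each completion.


Deadlocked set: P1, P8, P4 and P7.
Key observation: the wait chain closes on itself along P1 -> P7 -> P1; P8 is caught in further circular waits and P4 waits into the deadlock from upstream.
A valid finishing order for the others: P0, P6, P5.
Walking it through:
  P0 waits on nothing -> runs at once and releases L9 and L14
  run P6 (all its waits — L9 — are resolved); releases L7
  run P5 (all its waits — L7 and L9 — are resolved); releases L4 and L5


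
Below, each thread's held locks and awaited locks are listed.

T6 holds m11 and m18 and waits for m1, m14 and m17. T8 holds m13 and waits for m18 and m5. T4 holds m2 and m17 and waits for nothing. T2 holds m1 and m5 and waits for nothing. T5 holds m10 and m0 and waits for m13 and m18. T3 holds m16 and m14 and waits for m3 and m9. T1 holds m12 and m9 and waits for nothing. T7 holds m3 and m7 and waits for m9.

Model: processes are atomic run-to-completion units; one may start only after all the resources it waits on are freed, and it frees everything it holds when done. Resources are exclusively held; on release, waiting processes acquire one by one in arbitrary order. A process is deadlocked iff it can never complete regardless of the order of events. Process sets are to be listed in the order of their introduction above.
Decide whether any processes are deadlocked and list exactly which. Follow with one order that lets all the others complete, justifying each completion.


Nothing here is deadlocked.
Key observation: all waits point, directly or indirectly, at processes that can finish, so nothing is permanently blocked.
One completion order for the rest: T2, T1, T7, T4, T3, T6, T8, T5.
Verifying each step:
  T2: no waits; runs immediately, freeing m1 and m5
  T1: no waits; runs immediately, freeing m12 and m9
  T7: everything it awaited (m9) is free; runs, freeing m3 and m7
  T4: no waits; runs immediately, freeing m2 and m17
  T3: everything it awaited (m3 and m9) is free; runs, freeing m16 and m14
  T6: everything it awaited (m1, m14 and m17) is free; runs, freeing m11 and m18
  T8: everything it awaited (m18 and m5) is free; runs, freeing m13
  T5: everything it awaited (m13 and m18) is free; runs, freeing m10 and m0


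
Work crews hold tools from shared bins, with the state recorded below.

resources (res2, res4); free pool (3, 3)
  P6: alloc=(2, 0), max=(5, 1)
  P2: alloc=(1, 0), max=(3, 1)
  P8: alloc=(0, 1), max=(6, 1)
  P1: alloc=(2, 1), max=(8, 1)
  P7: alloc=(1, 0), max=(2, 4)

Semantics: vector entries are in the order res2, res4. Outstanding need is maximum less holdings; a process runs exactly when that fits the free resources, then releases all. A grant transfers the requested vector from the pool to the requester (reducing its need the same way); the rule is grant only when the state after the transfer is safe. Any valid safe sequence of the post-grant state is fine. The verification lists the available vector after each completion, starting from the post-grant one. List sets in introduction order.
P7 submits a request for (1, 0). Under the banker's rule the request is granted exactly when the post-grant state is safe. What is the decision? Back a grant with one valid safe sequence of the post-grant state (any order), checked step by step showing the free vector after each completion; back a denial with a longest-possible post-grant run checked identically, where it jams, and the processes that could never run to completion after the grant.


DENY. Granting would leave the state unsafe.
Key observation: after P2, P6 the pool peaks at (5, 3), and each blocked process is short somewhere: P8 on res2; P1 on res2; P7 on res4.
After a pretend grant, a maximal execution: P2, P6 — then nothing else fits. Verifying each step:
  pool = (2, 3)
  P2 needs (2, 1) <= (2, 3) -> finishes; pool += (1, 0) = (3, 3)
  P6 needs (3, 1) <= (3, 3) -> finishes; pool += (2, 0) = (5, 3)
  blocked: P8 wants (6, 0), pool (5, 3) — not enough res2
  blocked: P1 wants (6, 0), pool (5, 3) — not enough res2
  blocked: P7 wants (0, 4), pool (5, 3) — not enough res4
Had the request been granted, P8, P1 and P7 could never finish.


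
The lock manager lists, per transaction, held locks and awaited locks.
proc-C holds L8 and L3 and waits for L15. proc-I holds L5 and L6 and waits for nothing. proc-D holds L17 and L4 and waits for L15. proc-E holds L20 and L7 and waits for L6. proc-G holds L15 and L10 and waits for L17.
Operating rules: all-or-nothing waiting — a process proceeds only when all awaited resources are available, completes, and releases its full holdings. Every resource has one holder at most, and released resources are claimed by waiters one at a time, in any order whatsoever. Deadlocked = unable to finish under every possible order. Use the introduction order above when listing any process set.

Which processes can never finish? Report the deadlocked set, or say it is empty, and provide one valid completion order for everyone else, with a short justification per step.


The deadlocked set is proc-C, proc-D and proc-G.
Key observation: the knot is the closed ring of waits proc-G -> proc-D -> proc-G; proc-C waits into the deadlock from upstream.
One completion order for the rest: proc-I, proc-E.
Verifying each step:
  run proc-I (it waits on nothing); releases L5 and L6
  proc-E: everything it awaited (L6) is free; runs, freeing L20 and L7


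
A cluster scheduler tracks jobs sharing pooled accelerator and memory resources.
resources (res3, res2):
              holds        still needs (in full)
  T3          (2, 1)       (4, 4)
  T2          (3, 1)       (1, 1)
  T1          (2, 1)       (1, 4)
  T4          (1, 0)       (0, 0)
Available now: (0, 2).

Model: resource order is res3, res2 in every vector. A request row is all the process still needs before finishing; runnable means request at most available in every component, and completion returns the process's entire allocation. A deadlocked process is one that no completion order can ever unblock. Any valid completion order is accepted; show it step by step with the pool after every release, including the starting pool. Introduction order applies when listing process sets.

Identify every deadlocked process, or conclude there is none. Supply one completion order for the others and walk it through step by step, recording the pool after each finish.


The deadlocked set is T3 and T1.
Key observation: after T4, T2 complete, (4, 3) is the best the pool ever gets, yet each leftover process wants more res2.
The rest can finish in the order T4, T2. Check, step by step:
  pool = (0, 2)
  T4: need (0, 0) fits (0, 2); releases (1, 0), pool now (1, 2)
  T2: need (1, 1) fits (1, 2); releases (3, 1), pool now (4, 3)
The blocked processes can never fit:
  T3 still needs (4, 4) but only (4, 3) is free — short on res2
  T1 still needs (1, 4) but only (4, 3) is free — short on res2


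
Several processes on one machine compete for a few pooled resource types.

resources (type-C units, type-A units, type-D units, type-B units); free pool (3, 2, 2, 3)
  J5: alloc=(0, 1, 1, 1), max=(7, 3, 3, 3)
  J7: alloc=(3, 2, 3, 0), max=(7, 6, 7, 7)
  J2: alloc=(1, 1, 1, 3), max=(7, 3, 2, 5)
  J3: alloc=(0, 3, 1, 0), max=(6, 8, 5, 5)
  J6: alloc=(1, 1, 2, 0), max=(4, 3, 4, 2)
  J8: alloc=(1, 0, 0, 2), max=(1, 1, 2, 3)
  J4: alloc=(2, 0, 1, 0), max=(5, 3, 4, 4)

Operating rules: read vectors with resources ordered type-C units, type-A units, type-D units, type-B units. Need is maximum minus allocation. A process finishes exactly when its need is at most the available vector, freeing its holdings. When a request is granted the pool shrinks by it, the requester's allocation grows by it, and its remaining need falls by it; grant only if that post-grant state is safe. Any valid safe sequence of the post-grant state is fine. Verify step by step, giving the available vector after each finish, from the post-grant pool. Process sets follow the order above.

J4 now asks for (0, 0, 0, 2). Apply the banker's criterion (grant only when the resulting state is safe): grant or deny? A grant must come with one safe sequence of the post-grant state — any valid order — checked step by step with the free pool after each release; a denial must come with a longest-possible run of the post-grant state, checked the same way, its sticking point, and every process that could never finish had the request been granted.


GRANT — the state after the grant stays safe, e.g. via J8, J6, J4, J5, J2, J7, J3.
Key observation: the transfer keeps a workable pool ((3, 2, 2, 1)); J8 starts the safe sequence.
Check on the post-grant state, step by step:
  pool = (3, 2, 2, 1)
  J8: need (0, 1, 2, 1) fits (3, 2, 2, 1); releases (1, 0, 0, 2), pool now (4, 2, 2, 3)
  J6: need (3, 2, 2, 2) fits (4, 2, 2, 3); releases (1, 1, 2, 0), pool now (5, 3, 4, 3)
  J4: need (3, 3, 3, 2) fits (5, 3, 4, 3); releases (2, 0, 1, 2), pool now (7, 3, 5, 5)
  J5: need (7, 2, 2, 2) fits (7, 3, 5, 5); releases (0, 1, 1, 1), pool now (7, 4, 6, 6)
  J2: need (6, 2, 1, 2) fits (7, 4, 6, 6); releases (1, 1, 1, 3), pool now (8, 5, 7, 9)
  J7: need (4, 4, 4, 7) fits (8, 5, 7, 9); releases (3, 2, 3, 0), pool now (11, 7, 10, 9)
  J3: need (6, 5, 4, 5) fits (11, 7, 10, 9); releases (0, 3, 1, 0), pool now (11, 10, 11, 9)


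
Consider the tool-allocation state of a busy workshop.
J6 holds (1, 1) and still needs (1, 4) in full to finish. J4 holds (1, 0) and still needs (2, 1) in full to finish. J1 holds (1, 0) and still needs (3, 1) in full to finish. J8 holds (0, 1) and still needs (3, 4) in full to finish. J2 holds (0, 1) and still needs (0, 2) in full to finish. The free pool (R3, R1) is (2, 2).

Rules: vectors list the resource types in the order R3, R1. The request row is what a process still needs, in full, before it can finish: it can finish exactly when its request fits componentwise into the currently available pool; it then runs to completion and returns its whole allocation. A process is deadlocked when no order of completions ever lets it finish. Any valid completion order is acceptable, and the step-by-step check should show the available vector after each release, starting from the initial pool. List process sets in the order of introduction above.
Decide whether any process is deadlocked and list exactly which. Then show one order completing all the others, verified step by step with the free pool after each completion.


Deadlocked set: J6 and J8.
Key observation: the wall is R1: completing J2, J4, J1 brings the pool only to (4, 3), and all the rest need more.
One completion order for the rest: J2, J4, J1. Walking it through:
  pool = (2, 2)
  J2: need (0, 2) fits (2, 2); releases (0, 1), pool now (2, 3)
  J4: need (2, 1) fits (2, 3); releases (1, 0), pool now (3, 3)
  J1: need (3, 1) fits (3, 3); releases (1, 0), pool now (4, 3)
The blocked processes can never fit:
  J6 still needs (1, 4) but only (4, 3) is free — short on R1
  J8 still needs (3, 4) but only (4, 3) is free — short on R1


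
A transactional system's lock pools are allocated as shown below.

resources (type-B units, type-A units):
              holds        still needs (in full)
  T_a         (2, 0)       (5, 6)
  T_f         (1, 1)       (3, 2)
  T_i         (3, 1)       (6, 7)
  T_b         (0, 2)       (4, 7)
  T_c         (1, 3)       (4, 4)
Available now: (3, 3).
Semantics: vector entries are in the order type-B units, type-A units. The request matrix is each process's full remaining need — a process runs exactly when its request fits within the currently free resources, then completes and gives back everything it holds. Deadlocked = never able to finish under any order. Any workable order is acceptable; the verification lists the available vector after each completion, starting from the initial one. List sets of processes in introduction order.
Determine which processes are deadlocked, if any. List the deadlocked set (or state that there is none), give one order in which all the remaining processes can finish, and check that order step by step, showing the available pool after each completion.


No process is deadlocked.
Key observation: T_f fits the free pool immediately, and its release cascades until everyone finishes.
The rest can finish in the order T_f, T_c, T_a, T_i, T_b. Step-by-step check:
  pool = (3, 3)
  T_f: need (3, 2) fits (3, 3); releases (1, 1), pool now (4, 4)
  T_c: need (4, 4) fits (4, 4); releases (1, 3), pool now (5, 7)
  T_a: need (5, 6) fits (5, 7); releases (2, 0), pool now (7, 7)
  T_i: need (6, 7) fits (7, 7); releases (3, 1), pool now (10, 8)
  T_b: need (4, 7) fits (10, 8); releases (0, 2), pool now (10, 10)
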